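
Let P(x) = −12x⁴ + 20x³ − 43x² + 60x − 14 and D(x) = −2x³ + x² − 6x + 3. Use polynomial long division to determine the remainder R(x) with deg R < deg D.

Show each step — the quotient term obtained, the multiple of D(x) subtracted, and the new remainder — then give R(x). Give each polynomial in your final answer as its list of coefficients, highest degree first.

Step 1: lead(−12x⁴ + 20x³ − 43x² + 60x − 14) ÷ lead(D) = −12x⁴ ÷ −2x³ = 6x. Subtract (6x)·D = −12x⁴ + 6x³ − 36x² + 18x. Remainder: 14x³ − 7x² + 42x − 14.
Step 2: lead(14x³ − 7x² + 42x − 14) ÷ lead(D) = 14x³ ÷ −2x³ = −7. Subtract (−7)·D = 14x³ − 7x² + 42x − 21. Remainder: 7.

R = [7]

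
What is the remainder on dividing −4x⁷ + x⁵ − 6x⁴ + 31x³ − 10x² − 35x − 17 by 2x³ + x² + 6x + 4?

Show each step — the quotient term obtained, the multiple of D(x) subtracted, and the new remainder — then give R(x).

Step 1: lead(−4x⁷ + x⁵ − 6x⁴ + 31x³ − 10x² − 35x − 17) ÷ lead(D) = −4x⁷ ÷ 2x³ = −2x⁴. Subtract (−2x⁴)·D = −4x⁷ − 2x⁶ − 12x⁵ − 8x⁴. Remainder: 2x⁶ + 13x⁵ + 2x⁴ + 31x³ − 10x² − 35x − 17.
Step 2: lead(2x⁶ + 13x⁵ + 2x⁴ + 31x³ − 10x² − 35x − 17) ÷ lead(D) = 2x⁶ ÷ 2x³ = x³. Subtract (x³)·D = 2x⁶ + x⁵ + 6x⁴ + 4x³. Remainder: 12x⁵ − 4x⁴ + 27x³ − 10x² − 35x − 17.
Step 3: lead(12x⁵ − 4x⁴ + 27x³ − 10x² − 35x − 17) ÷ lead(D) = 12x⁵ ÷ 2x³ = 6x². Subtract (6x²)·D = 12x⁵ + 6x⁴ + 36x³ + 24x². Remainder: −10x⁴ − 9x³ − 34x² − 35x − 17.
Step 4: lead(−10x⁴ − 9x³ − 34x² − 35x − 17) ÷ lead(D) = −10x⁴ ÷ 2x³ = −5x. Subtract (−5x)·D = −10x⁴ − 5x³ − 30x² − 20x. Remainder: −4x³ − 4x² − 15x − 17.
Step 5: lead(−4x³ − 4x² − 15x − 17) ÷ lead(D) = −4x³ ÷ 2x³ = −2. Subtract (−2)·D = −4x³ − 2x² − 12x − 8. Remainder: −2x² − 3x − 9.

R(x) = −2x² − 3x − 9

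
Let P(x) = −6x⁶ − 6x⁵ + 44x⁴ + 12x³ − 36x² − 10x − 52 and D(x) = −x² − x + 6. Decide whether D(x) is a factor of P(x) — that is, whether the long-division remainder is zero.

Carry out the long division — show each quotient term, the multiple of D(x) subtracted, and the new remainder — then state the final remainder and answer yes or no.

R(x) = 6x − 4, so D(x) is not a factor of P(x). no

Step 1: lead(−6x⁶ − 6x⁵ + 44x⁴ + 12x³ − 36x² − 10x − 52) ÷ lead(D) = −6x⁶ ÷ −x² = 6x⁴. Subtract (6x⁴)·D = −6x⁶ − 6x⁵ + 36x⁴. Remainder: 8x⁴ + 12x³ − 36x² − 10x − 52.
Step 2: lead(8x⁴ + 12x³ − 36x² − 10x − 52) ÷ lead(D) = 8x⁴ ÷ −x² = −8x². Subtract (−8x²)·D = 8x⁴ + 8x³ − 48x². Remainder: 4x³ + 12x² − 10x − 52.
Step 3: lead(4x³ + 12x² − 10x − 52) ÷ lead(D) = 4x³ ÷ −x² = −4x. Subtract (−4x)·D = 4x³ + 4x² − 24x. Remainder: 8x² + 14x − 52.
Step 4: lead(8x² + 14x − 52) ÷ lead(D) = 8x² ÷ −x² = −8. Subtract (−8)·D = 8x² + 8x − 48. Remainder: 6x − 4.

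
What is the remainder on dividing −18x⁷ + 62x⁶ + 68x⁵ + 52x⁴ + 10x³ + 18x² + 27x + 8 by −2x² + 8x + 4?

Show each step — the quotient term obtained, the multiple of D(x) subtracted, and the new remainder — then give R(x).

Step 1: lead(−18x⁷ + 62x⁶ + 68x⁵ + 52x⁴ + 10x³ + 18x² + 27x + 8) ÷ lead(D) = −18x⁷ ÷ −2x² = 9x⁵. Subtract (9x⁵)·D = −18x⁷ + 72x⁶ + 36x⁵. Remainder: −10x⁶ + 32x⁵ + 52x⁴ + 10x³ + 18x² + 27x + 8.
Step 2: lead(−10x⁶ + 32x⁵ + 52x⁴ + 10x³ + 18x² + 27x + 8) ÷ lead(D) = −10x⁶ ÷ −2x² = 5x⁴. Subtract (5x⁴)·D = −10x⁶ + 40x⁵ + 20x⁴. Remainder: −8x⁵ + 32x⁴ + 10x³ + 18x² + 27x + 8.
Step 3: lead(−8x⁵ + 32x⁴ + 10x³ + 18x² + 27x + 8) ÷ lead(D) = −8x⁵ ÷ −2x² = 4x³. Subtract (4x³)·D = −8x⁵ + 32x⁴ + 16x³. Remainder: −6x³ + 18x² + 27x + 8.
Step 4: lead(−6x³ + 18x² + 27x + 8) ÷ lead(D) = −6x³ ÷ −2x² = 3x. Subtract (3x)·D = −6x³ + 24x² + 12x. Remainder: −6x² + 15x + 8.
Step 5: lead(−6x² + 15x + 8) ÷ lead(D) = −6x² ÷ −2x² = 3. Subtract (3)·D = −6x² + 24x + 12. Remainder: −9x − 4.

R(x) = −9x − 4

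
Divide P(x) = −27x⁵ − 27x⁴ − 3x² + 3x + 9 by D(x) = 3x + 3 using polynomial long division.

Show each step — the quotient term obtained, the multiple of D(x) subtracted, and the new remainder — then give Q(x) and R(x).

Step 1: lead(−27x⁵ − 27x⁴ − 3x² + 3x + 9) ÷ lead(D) = −27x⁵ ÷ 3x = −9x⁴. Subtract (−9x⁴)·D = −27x⁵ − 27x⁴. Remainder: −3x² + 3x + 9.
Step 2: lead(−3x² + 3x + 9) ÷ lead(D) = −3x² ÷ 3x = −x. Subtract (−x)·D = −3x² − 3x. Remainder: 6x + 9.
Step 3: lead(6x + 9) ÷ lead(D) = 6x ÷ 3x = 2. Subtract (2)·D = 6x + 6. Remainder: 3.

Q(x) = −9x⁴ − x + 2; R(x) = 3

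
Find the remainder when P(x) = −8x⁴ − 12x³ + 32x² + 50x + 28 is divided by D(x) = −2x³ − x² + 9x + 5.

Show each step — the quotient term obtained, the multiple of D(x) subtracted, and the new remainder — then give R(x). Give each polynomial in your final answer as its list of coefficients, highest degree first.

R = [-6, 8]

Step 1: lead(−8x⁴ − 12x³ + 32x² + 50x + 28) ÷ lead(D) = −8x⁴ ÷ −2x³ = 4x. Subtract (4x)·D = −8x⁴ − 4x³ + 36x² + 20x. Remainder: −8x³ − 4x² + 30x + 28.
Step 2: lead(−8x³ − 4x² + 30x + 28) ÷ lead(D) = −8x³ ÷ −2x³ = 4. Subtract (4)·D = −8x³ − 4x² + 36x + 20. Remainder: −6x + 8.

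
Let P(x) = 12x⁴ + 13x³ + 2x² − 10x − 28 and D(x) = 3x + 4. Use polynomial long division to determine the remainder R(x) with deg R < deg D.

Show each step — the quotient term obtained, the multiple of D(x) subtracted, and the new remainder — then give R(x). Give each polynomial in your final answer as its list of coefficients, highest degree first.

Step 1: lead(12x⁴ + 13x³ + 2x² − 10x − 28) ÷ lead(D) = 12x⁴ ÷ 3x = 4x³. Subtract (4x³)·D = 12x⁴ + 16x³. Remainder: −3x³ + 2x² − 10x − 28.
Step 2: lead(−3x³ + 2x² − 10x − 28) ÷ lead(D) = −3x³ ÷ 3x = −x². Subtract (−x²)·D = −3x³ − 4x². Remainder: 6x² − 10x − 28.
Step 3: lead(6x² − 10x − 28) ÷ lead(D) = 6x² ÷ 3x = 2x. Subtract (2x)·D = 6x² + 8x. Remainder: −18x − 28.
Step 4: lead(−18x − 28) ÷ lead(D) = −18x ÷ 3x = −6. Subtract (−6)·D = −18x − 24. Remainder: −4.

R = [-4]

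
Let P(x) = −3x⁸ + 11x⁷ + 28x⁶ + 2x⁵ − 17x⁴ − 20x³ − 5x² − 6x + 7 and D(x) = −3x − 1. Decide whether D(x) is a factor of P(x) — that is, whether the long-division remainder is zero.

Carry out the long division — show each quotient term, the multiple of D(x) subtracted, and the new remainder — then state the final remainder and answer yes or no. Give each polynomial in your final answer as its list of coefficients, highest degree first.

R = [9], so D(x) is not a factor of P(x). no

Step 1: lead(−3x⁸ + 11x⁷ + 28x⁶ + 2x⁵ − 17x⁴ − 20x³ − 5x² − 6x + 7) ÷ lead(D) = −3x⁸ ÷ −3x = x⁷. Subtract (x⁷)·D = −3x⁸ − x⁷. Remainder: 12x⁷ + 28x⁶ + 2x⁵ − 17x⁴ − 20x³ − 5x² − 6x + 7.
Step 2: lead(12x⁷ + 28x⁶ + 2x⁵ − 17x⁴ − 20x³ − 5x² − 6x + 7) ÷ lead(D) = 12x⁷ ÷ −3x = −4x⁶. Subtract (−4x⁶)·D = 12x⁷ + 4x⁶. Remainder: 24x⁶ + 2x⁵ − 17x⁴ − 20x³ − 5x² − 6x + 7.
Step 3: lead(24x⁶ + 2x⁵ − 17x⁴ − 20x³ − 5x² − 6x + 7) ÷ lead(D) = 24x⁶ ÷ −3x = −8x⁵. Subtract (−8x⁵)·D = 24x⁶ + 8x⁵. Remainder: −6x⁵ − 17x⁴ − 20x³ − 5x² − 6x + 7.
Step 4: lead(−6x⁵ − 17x⁴ − 20x³ − 5x² − 6x + 7) ÷ lead(D) = −6x⁵ ÷ −3x = 2x⁴. Subtract (2x⁴)·D = −6x⁵ − 2x⁴. Remainder: −15x⁴ − 20x³ − 5x² − 6x + 7.
Step 5: lead(−15x⁴ − 20x³ − 5x² − 6x + 7) ÷ lead(D) = −15x⁴ ÷ −3x = 5x³. Subtract (5x³)·D = −15x⁴ − 5x³. Remainder: −15x³ − 5x² − 6x + 7.
Step 6: lead(−15x³ − 5x² − 6x + 7) ÷ lead(D) = −15x³ ÷ −3x = 5x². Subtract (5x²)·D = −15x³ − 5x². Remainder: −6x + 7.
Step 7: lead(−6x + 7) ÷ lead(D) = −6x ÷ −3x = 2. Subtract (2)·D = −6x − 2. Remainder: 9.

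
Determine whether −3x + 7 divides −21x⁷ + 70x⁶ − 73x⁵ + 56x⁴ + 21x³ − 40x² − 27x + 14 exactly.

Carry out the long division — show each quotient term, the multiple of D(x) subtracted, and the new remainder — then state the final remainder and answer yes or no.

R(x) = 0, so D(x) is a factor of P(x). yes

Step 1: lead(−21x⁷ + 70x⁶ − 73x⁵ + 56x⁴ + 21x³ − 40x² − 27x + 14) ÷ lead(D) = −21x⁷ ÷ −3x = 7x⁶. Subtract (7x⁶)·D = −21x⁷ + 49x⁶. Remainder: 21x⁶ − 73x⁵ + 56x⁴ + 21x³ − 40x² − 27x + 14.
Step 2: lead(21x⁶ − 73x⁵ + 56x⁴ + 21x³ − 40x² − 27x + 14) ÷ lead(D) = 21x⁶ ÷ −3x = −7x⁵. Subtract (−7x⁵)·D = 21x⁶ − 49x⁵. Remainder: −24x⁵ + 56x⁴ + 21x³ − 40x² − 27x + 14.
Step 3: lead(−24x⁵ + 56x⁴ + 21x³ − 40x² − 27x + 14) ÷ lead(D) = −24x⁵ ÷ −3x = 8x⁴. Subtract (8x⁴)·D = −24x⁵ + 56x⁴. Remainder: 21x³ − 40x² − 27x + 14.
Step 4: lead(21x³ − 40x² − 27x + 14) ÷ lead(D) = 21x³ ÷ −3x = −7x². Subtract (−7x²)·D = 21x³ − 49x². Remainder: 9x² − 27x + 14.
Step 5: lead(9x² − 27x + 14) ÷ lead(D) = 9x² ÷ −3x = −3x. Subtract (−3x)·D = 9x² − 21x. Remainder: −6x + 14.
Step 6: lead(−6x + 14) ÷ lead(D) = −6x ÷ −3x = 2. Subtract (2)·D = −6x + 14. Remainder: 0.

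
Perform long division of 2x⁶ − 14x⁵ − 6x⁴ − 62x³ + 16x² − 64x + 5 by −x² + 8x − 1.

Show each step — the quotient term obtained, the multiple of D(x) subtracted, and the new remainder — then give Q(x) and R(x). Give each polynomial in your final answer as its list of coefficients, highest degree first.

Step 1: lead(2x⁶ − 14x⁵ − 6x⁴ − 62x³ + 16x² − 64x + 5) ÷ lead(D) = 2x⁶ ÷ −x² = −2x⁴. Subtract (−2x⁴)·D = 2x⁶ − 16x⁵ + 2x⁴. Remainder: 2x⁵ − 8x⁴ − 62x³ + 16x² − 64x + 5.
Step 2: lead(2x⁵ − 8x⁴ − 62x³ + 16x² − 64x + 5) ÷ lead(D) = 2x⁵ ÷ −x² = −2x³. Subtract (−2x³)·D = 2x⁵ − 16x⁴ + 2x³. Remainder: 8x⁴ − 64x³ + 16x² − 64x + 5.
Step 3: lead(8x⁴ − 64x³ + 16x² − 64x + 5) ÷ lead(D) = 8x⁴ ÷ −x² = −8x². Subtract (−8x²)·D = 8x⁴ − 64x³ + 8x². Remainder: 8x² − 64x + 5.
Step 4: lead(8x² − 64x + 5) ÷ lead(D) = 8x² ÷ −x² = −8. Subtract (−8)·D = 8x² − 64x + 8. Remainder: −3.

Q = [-2, -2, -8, 0, -8]; R = [-3]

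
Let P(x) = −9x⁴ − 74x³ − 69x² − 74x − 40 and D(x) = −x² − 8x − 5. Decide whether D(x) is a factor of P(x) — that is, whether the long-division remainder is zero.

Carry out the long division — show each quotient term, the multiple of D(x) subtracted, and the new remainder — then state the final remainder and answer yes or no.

Step 1: lead(−9x⁴ − 74x³ − 69x² − 74x − 40) ÷ lead(D) = −9x⁴ ÷ −x² = 9x². Subtract (9x²)·D = −9x⁴ − 72x³ − 45x². Remainder: −2x³ − 24x² − 74x − 40.
Step 2: lead(−2x³ − 24x² − 74x − 40) ÷ lead(D) = −2x³ ÷ −x² = 2x. Subtract (2x)·D = −2x³ − 16x² − 10x. Remainder: −8x² − 64x − 40.
Step 3: lead(−8x² − 64x − 40) ÷ lead(D) = −8x² ÷ −x² = 8. Subtract (8)·D = −8x² − 64x − 40. Remainder: 0.

R(x) = 0, so D(x) is a factor of P(x). yes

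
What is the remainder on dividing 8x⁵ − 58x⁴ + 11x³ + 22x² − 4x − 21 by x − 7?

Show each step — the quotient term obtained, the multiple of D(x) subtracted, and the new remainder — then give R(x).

Step 1: lead(8x⁵ − 58x⁴ + 11x³ + 22x² − 4x − 21) ÷ lead(D) = 8x⁵ ÷ x = 8x⁴. Subtract (8x⁴)·D = 8x⁵ − 56x⁴. Remainder: −2x⁴ + 11x³ + 22x² − 4x − 21.
Step 2: lead(−2x⁴ + 11x³ + 22x² − 4x − 21) ÷ lead(D) = −2x⁴ ÷ x = −2x³. Subtract (−2x³)·D = −2x⁴ + 14x³. Remainder: −3x³ + 22x² − 4x − 21.
Step 3: lead(−3x³ + 22x² − 4x − 21) ÷ lead(D) = −3x³ ÷ x = −3x². Subtract (−3x²)·D = −3x³ + 21x². Remainder: x² − 4x − 21.
Step 4: lead(x² − 4x − 21) ÷ lead(D) = x² ÷ x = x. Subtract (x)·D = x² − 7x. Remainder: 3x − 21.
Step 5: lead(3x − 21) ÷ lead(D) = 3x ÷ x = 3. Subtract (3)·D = 3x − 21. Remainder: 0.

R(x) = 0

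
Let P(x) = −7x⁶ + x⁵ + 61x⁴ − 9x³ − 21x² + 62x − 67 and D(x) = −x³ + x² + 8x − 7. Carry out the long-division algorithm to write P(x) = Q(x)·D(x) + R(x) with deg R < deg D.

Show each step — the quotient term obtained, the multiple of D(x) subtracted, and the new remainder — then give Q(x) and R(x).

Step 1: lead(−7x⁶ + x⁵ + 61x⁴ − 9x³ − 21x² + 62x − 67) ÷ lead(D) = −7x⁶ ÷ −x³ = 7x³. Subtract (7x³)·D = −7x⁶ + 7x⁵ + 56x⁴ − 49x³. Remainder: −6x⁵ + 5x⁴ + 40x³ − 21x² + 62x − 67.
Step 2: lead(−6x⁵ + 5x⁴ + 40x³ − 21x² + 62x − 67) ÷ lead(D) = −6x⁵ ÷ −x³ = 6x². Subtract (6x²)·D = −6x⁵ + 6x⁴ + 48x³ − 42x². Remainder: −x⁴ − 8x³ + 21x² + 62x − 67.
Step 3: lead(−x⁴ − 8x³ + 21x² + 62x − 67) ÷ lead(D) = −x⁴ ÷ −x³ = x. Subtract (x)·D = −x⁴ + x³ + 8x² − 7x. Remainder: −9x³ + 13x² + 69x − 67.
Step 4: lead(−9x³ + 13x² + 69x − 67) ÷ lead(D) = −9x³ ÷ −x³ = 9. Subtract (9)·D = −9x³ + 9x² + 72x − 63. Remainder: 4x² − 3x − 4.

Q(x) = 7x³ + 6x² + x + 9; R(x) = 4x² − 3x − 4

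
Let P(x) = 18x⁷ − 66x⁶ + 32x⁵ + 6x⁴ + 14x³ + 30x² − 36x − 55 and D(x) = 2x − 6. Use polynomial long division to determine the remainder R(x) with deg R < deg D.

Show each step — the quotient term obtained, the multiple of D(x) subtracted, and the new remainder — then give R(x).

R(x) = −1

Step 1: lead(18x⁷ − 66x⁶ + 32x⁵ + 6x⁴ + 14x³ + 30x² − 36x − 55) ÷ lead(D) = 18x⁷ ÷ 2x = 9x⁶. Subtract (9x⁶)·D = 18x⁷ − 54x⁶. Remainder: −12x⁶ + 32x⁵ + 6x⁴ + 14x³ + 30x² − 36x − 55.
Step 2: lead(−12x⁶ + 32x⁵ + 6x⁴ + 14x³ + 30x² − 36x − 55) ÷ lead(D) = −12x⁶ ÷ 2x = −6x⁵. Subtract (−6x⁵)·D = −12x⁶ + 36x⁵. Remainder: −4x⁵ + 6x⁴ + 14x³ + 30x² − 36x − 55.
Step 3: lead(−4x⁵ + 6x⁴ + 14x³ + 30x² − 36x − 55) ÷ lead(D) = −4x⁵ ÷ 2x = −2x⁴. Subtract (−2x⁴)·D = −4x⁵ + 12x⁴. Remainder: −6x⁴ + 14x³ + 30x² − 36x − 55.
Step 4: lead(−6x⁴ + 14x³ + 30x² − 36x − 55) ÷ lead(D) = −6x⁴ ÷ 2x = −3x³. Subtract (−3x³)·D = −6x⁴ + 18x³. Remainder: −4x³ + 30x² − 36x − 55.
Step 5: lead(−4x³ + 30x² − 36x − 55) ÷ lead(D) = −4x³ ÷ 2x = −2x². Subtract (−2x²)·D = −4x³ + 12x². Remainder: 18x² − 36x − 55.
Step 6: lead(18x² − 36x − 55) ÷ lead(D) = 18x² ÷ 2x = 9x. Subtract (9x)·D = 18x² − 54x. Remainder: 18x − 55.
Step 7: lead(18x − 55) ÷ lead(D) = 18x ÷ 2x = 9. Subtract (9)·D = 18x − 54. Remainder: −1.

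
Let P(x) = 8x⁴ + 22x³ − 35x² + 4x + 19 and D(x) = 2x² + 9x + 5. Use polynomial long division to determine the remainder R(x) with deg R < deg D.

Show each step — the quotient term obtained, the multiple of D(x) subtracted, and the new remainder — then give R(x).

R(x) = 3x − 1

Step 1: lead(8x⁴ + 22x³ − 35x² + 4x + 19) ÷ lead(D) = 8x⁴ ÷ 2x² = 4x². Subtract (4x²)·D = 8x⁴ + 36x³ + 20x². Remainder: −14x³ − 55x² + 4x + 19.
Step 2: lead(−14x³ − 55x² + 4x + 19) ÷ lead(D) = −14x³ ÷ 2x² = −7x. Subtract (−7x)·D = −14x³ − 63x² − 35x. Remainder: 8x² + 39x + 19.
Step 3: lead(8x² + 39x + 19) ÷ lead(D) = 8x² ÷ 2x² = 4. Subtract (4)·D = 8x² + 36x + 20. Remainder: 3x − 1.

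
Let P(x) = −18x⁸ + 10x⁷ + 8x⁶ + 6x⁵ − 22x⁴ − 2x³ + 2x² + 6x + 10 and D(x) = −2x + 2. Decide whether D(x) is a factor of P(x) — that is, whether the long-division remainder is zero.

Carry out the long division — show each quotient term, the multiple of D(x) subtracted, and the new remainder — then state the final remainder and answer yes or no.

R(x) = 0, so D(x) is a factor of P(x). yes

Step 1: lead(−18x⁸ + 10x⁷ + 8x⁶ + 6x⁵ − 22x⁴ − 2x³ + 2x² + 6x + 10) ÷ lead(D) = −18x⁸ ÷ −2x = 9x⁷. Subtract (9x⁷)·D = −18x⁸ + 18x⁷. Remainder: −8x⁷ + 8x⁶ + 6x⁵ − 22x⁴ − 2x³ + 2x² + 6x + 10.
Step 2: lead(−8x⁷ + 8x⁶ + 6x⁵ − 22x⁴ − 2x³ + 2x² + 6x + 10) ÷ lead(D) = −8x⁷ ÷ −2x = 4x⁶. Subtract (4x⁶)·D = −8x⁷ + 8x⁶. Remainder: 6x⁵ − 22x⁴ − 2x³ + 2x² + 6x + 10.
Step 3: lead(6x⁵ − 22x⁴ − 2x³ + 2x² + 6x + 10) ÷ lead(D) = 6x⁵ ÷ −2x = −3x⁴. Subtract (−3x⁴)·D = 6x⁵ − 6x⁴. Remainder: −16x⁴ − 2x³ + 2x² + 6x + 10.
Step 4: lead(−16x⁴ − 2x³ + 2x² + 6x + 10) ÷ lead(D) = −16x⁴ ÷ −2x = 8x³. Subtract (8x³)·D = −16x⁴ + 16x³. Remainder: −18x³ + 2x² + 6x + 10.
Step 5: lead(−18x³ + 2x² + 6x + 10) ÷ lead(D) = −18x³ ÷ −2x = 9x². Subtract (9x²)·D = −18x³ + 18x². Remainder: −16x² + 6x + 10.
Step 6: lead(−16x² + 6x + 10) ÷ lead(D) = −16x² ÷ −2x = 8x. Subtract (8x)·D = −16x² + 16x. Remainder: −10x + 10.
Step 7: lead(−10x + 10) ÷ lead(D) = −10x ÷ −2x = 5. Subtract (5)·D = −10x + 10. Remainder: 0.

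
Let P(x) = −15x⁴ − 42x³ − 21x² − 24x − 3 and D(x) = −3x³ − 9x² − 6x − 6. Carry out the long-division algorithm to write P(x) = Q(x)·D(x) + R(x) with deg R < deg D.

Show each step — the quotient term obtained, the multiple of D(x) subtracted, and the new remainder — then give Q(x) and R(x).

Step 1: lead(−15x⁴ − 42x³ − 21x² − 24x − 3) ÷ lead(D) = −15x⁴ ÷ −3x³ = 5x. Subtract (5x)·D = −15x⁴ − 45x³ − 30x² − 30x. Remainder: 3x³ + 9x² + 6x − 3.
Step 2: lead(3x³ + 9x² + 6x − 3) ÷ lead(D) = 3x³ ÷ −3x³ = −1. Subtract (−1)·D = 3x³ + 9x² + 6x + 6. Remainder: −9.

Q(x) = 5x − 1; R(x) = −9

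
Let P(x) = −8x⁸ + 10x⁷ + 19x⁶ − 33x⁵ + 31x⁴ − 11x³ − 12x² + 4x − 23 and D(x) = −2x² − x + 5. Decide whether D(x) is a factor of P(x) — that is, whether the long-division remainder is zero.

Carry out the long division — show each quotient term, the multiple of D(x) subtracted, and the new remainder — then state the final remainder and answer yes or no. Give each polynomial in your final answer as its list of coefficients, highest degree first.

R = [-3], so D(x) is not a factor of P(x). no

Step 1: lead(−8x⁸ + 10x⁷ + 19x⁶ − 33x⁵ + 31x⁴ − 11x³ − 12x² + 4x − 23) ÷ lead(D) = −8x⁸ ÷ −2x² = 4x⁶. Subtract (4x⁶)·D = −8x⁸ − 4x⁷ + 20x⁶. Remainder: 14x⁷ − x⁶ − 33x⁵ + 31x⁴ − 11x³ − 12x² + 4x − 23.
Step 2: lead(14x⁷ − x⁶ − 33x⁵ + 31x⁴ − 11x³ − 12x² + 4x − 23) ÷ lead(D) = 14x⁷ ÷ −2x² = −7x⁵. Subtract (−7x⁵)·D = 14x⁷ + 7x⁶ − 35x⁵. Remainder: −8x⁶ + 2x⁵ + 31x⁴ − 11x³ − 12x² + 4x − 23.
Step 3: lead(−8x⁶ + 2x⁵ + 31x⁴ − 11x³ − 12x² + 4x − 23) ÷ lead(D) = −8x⁶ ÷ −2x² = 4x⁴. Subtract (4x⁴)·D = −8x⁶ − 4x⁵ + 20x⁴. Remainder: 6x⁵ + 11x⁴ − 11x³ − 12x² + 4x − 23.
Step 4: lead(6x⁵ + 11x⁴ − 11x³ − 12x² + 4x − 23) ÷ lead(D) = 6x⁵ ÷ −2x² = −3x³. Subtract (−3x³)·D = 6x⁵ + 3x⁴ − 15x³. Remainder: 8x⁴ + 4x³ − 12x² + 4x − 23.
Step 5: lead(8x⁴ + 4x³ − 12x² + 4x − 23) ÷ lead(D) = 8x⁴ ÷ −2x² = −4x². Subtract (−4x²)·D = 8x⁴ + 4x³ − 20x². Remainder: 8x² + 4x − 23.
Step 6: lead(8x² + 4x − 23) ÷ lead(D) = 8x² ÷ −2x² = −4. Subtract (−4)·D = 8x² + 4x − 20. Remainder: −3.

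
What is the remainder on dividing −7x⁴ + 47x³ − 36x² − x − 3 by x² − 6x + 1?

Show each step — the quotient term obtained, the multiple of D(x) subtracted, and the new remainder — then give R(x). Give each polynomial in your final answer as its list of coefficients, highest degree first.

Step 1: lead(−7x⁴ + 47x³ − 36x² − x − 3) ÷ lead(D) = −7x⁴ ÷ x² = −7x². Subtract (−7x²)·D = −7x⁴ + 42x³ − 7x². Remainder: 5x³ − 29x² − x − 3.
Step 2: lead(5x³ − 29x² − x − 3) ÷ lead(D) = 5x³ ÷ x² = 5x. Subtract (5x)·D = 5x³ − 30x² + 5x. Remainder: x² − 6x − 3.
Step 3: lead(x² − 6x − 3) ÷ lead(D) = x² ÷ x² = 1. Subtract (1)·D = x² − 6x + 1. Remainder: −4.

R = [-4]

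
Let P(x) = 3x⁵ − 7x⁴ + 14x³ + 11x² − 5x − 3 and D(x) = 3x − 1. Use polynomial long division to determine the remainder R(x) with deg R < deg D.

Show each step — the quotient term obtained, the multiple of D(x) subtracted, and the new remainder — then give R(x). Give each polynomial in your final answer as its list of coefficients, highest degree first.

Step 1: lead(3x⁵ − 7x⁴ + 14x³ + 11x² − 5x − 3) ÷ lead(D) = 3x⁵ ÷ 3x = x⁴. Subtract (x⁴)·D = 3x⁵ − x⁴. Remainder: −6x⁴ + 14x³ + 11x² − 5x − 3.
Step 2: lead(−6x⁴ + 14x³ + 11x² − 5x − 3) ÷ lead(D) = −6x⁴ ÷ 3x = −2x³. Subtract (−2x³)·D = −6x⁴ + 2x³. Remainder: 12x³ + 11x² − 5x − 3.
Step 3: lead(12x³ + 11x² − 5x − 3) ÷ lead(D) = 12x³ ÷ 3x = 4x². Subtract (4x²)·D = 12x³ − 4x². Remainder: 15x² − 5x − 3.
Step 4: lead(15x² − 5x − 3) ÷ lead(D) = 15x² ÷ 3x = 5x. Subtract (5x)·D = 15x² − 5x. Remainder: −3.

R = [-3]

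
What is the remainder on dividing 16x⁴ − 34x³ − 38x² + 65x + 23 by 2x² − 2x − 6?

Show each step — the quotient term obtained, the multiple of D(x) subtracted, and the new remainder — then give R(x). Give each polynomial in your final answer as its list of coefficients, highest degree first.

Step 1: lead(16x⁴ − 34x³ − 38x² + 65x + 23) ÷ lead(D) = 16x⁴ ÷ 2x² = 8x². Subtract (8x²)·D = 16x⁴ − 16x³ − 48x². Remainder: −18x³ + 10x² + 65x + 23.
Step 2: lead(−18x³ + 10x² + 65x + 23) ÷ lead(D) = −18x³ ÷ 2x² = −9x. Subtract (−9x)·D = −18x³ + 18x² + 54x. Remainder: −8x² + 11x + 23.
Step 3: lead(−8x² + 11x + 23) ÷ lead(D) = −8x² ÷ 2x² = −4. Subtract (−4)·D = −8x² + 8x + 24. Remainder: 3x − 1.

R = [3, -1]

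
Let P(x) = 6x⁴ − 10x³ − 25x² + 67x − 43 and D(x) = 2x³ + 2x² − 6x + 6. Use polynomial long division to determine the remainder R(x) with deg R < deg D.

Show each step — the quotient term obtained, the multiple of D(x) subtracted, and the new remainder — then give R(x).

R(x) = 9x² + x + 5

Step 1: lead(6x⁴ − 10x³ − 25x² + 67x − 43) ÷ lead(D) = 6x⁴ ÷ 2x³ = 3x. Subtract (3x)·D = 6x⁴ + 6x³ − 18x² + 18x. Remainder: −16x³ − 7x² + 49x − 43.
Step 2: lead(−16x³ − 7x² + 49x − 43) ÷ lead(D) = −16x³ ÷ 2x³ = −8. Subtract (−8)·D = −16x³ − 16x² + 48x − 48. Remainder: 9x² + x + 5.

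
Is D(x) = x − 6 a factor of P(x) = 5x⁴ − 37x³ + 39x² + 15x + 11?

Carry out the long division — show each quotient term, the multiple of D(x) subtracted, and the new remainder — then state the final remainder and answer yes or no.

R(x) = −7, so D(x) is not a factor of P(x). no

Step 1: lead(5x⁴ − 37x³ + 39x² + 15x + 11) ÷ lead(D) = 5x⁴ ÷ x = 5x³. Subtract (5x³)·D = 5x⁴ − 30x³. Remainder: −7x³ + 39x² + 15x + 11.
Step 2: lead(−7x³ + 39x² + 15x + 11) ÷ lead(D) = −7x³ ÷ x = −7x². Subtract (−7x²)·D = −7x³ + 42x². Remainder: −3x² + 15x + 11.
Step 3: lead(−3x² + 15x + 11) ÷ lead(D) = −3x² ÷ x = −3x. Subtract (−3x)·D = −3x² + 18x. Remainder: −3x + 11.
Step 4: lead(−3x + 11) ÷ lead(D) = −3x ÷ x = −3. Subtract (−3)·D = −3x + 18. Remainder: −7.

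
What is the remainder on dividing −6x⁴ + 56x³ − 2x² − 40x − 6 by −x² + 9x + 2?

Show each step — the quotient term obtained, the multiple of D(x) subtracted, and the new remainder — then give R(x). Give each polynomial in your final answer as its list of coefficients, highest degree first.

Step 1: lead(−6x⁴ + 56x³ − 2x² − 40x − 6) ÷ lead(D) = −6x⁴ ÷ −x² = 6x². Subtract (6x²)·D = −6x⁴ + 54x³ + 12x². Remainder: 2x³ − 14x² − 40x − 6.
Step 2: lead(2x³ − 14x² − 40x − 6) ÷ lead(D) = 2x³ ÷ −x² = −2x. Subtract (−2x)·D = 2x³ − 18x² − 4x. Remainder: 4x² − 36x − 6.
Step 3: lead(4x² − 36x − 6) ÷ lead(D) = 4x² ÷ −x² = −4. Subtract (−4)·D = 4x² − 36x − 8. Remainder: 2.

R = [2]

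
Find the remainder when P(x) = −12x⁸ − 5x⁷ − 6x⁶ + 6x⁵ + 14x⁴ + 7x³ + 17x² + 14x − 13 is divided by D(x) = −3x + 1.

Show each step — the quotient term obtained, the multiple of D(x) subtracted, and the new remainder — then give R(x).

Step 1: lead(−12x⁸ − 5x⁷ − 6x⁶ + 6x⁵ + 14x⁴ + 7x³ + 17x² + 14x − 13) ÷ lead(D) = −12x⁸ ÷ −3x = 4x⁷. Subtract (4x⁷)·D = −12x⁸ + 4x⁷. Remainder: −9x⁷ − 6x⁶ + 6x⁵ + 14x⁴ + 7x³ + 17x² + 14x − 13.
Step 2: lead(−9x⁷ − 6x⁶ + 6x⁵ + 14x⁴ + 7x³ + 17x² + 14x − 13) ÷ lead(D) = −9x⁷ ÷ −3x = 3x⁶. Subtract (3x⁶)·D = −9x⁷ + 3x⁶. Remainder: −9x⁶ + 6x⁵ + 14x⁴ + 7x³ + 17x² + 14x − 13.
Step 3: lead(−9x⁶ + 6x⁵ + 14x⁴ + 7x³ + 17x² + 14x − 13) ÷ lead(D) = −9x⁶ ÷ −3x = 3x⁵. Subtract (3x⁵)·D = −9x⁶ + 3x⁵. Remainder: 3x⁵ + 14x⁴ + 7x³ + 17x² + 14x − 13.
Step 4: lead(3x⁵ + 14x⁴ + 7x³ + 17x² + 14x − 13) ÷ lead(D) = 3x⁵ ÷ −3x = −x⁴. Subtract (−x⁴)·D = 3x⁵ − x⁴. Remainder: 15x⁴ + 7x³ + 17x² + 14x − 13.
Step 5: lead(15x⁴ + 7x³ + 17x² + 14x − 13) ÷ lead(D) = 15x⁴ ÷ −3x = −5x³. Subtract (−5x³)·D = 15x⁴ − 5x³. Remainder: 12x³ + 17x² + 14x − 13.
Step 6: lead(12x³ + 17x² + 14x − 13) ÷ lead(D) = 12x³ ÷ −3x = −4x². Subtract (−4x²)·D = 12x³ − 4x². Remainder: 21x² + 14x − 13.
Step 7: lead(21x² + 14x − 13) ÷ lead(D) = 21x² ÷ −3x = −7x. Subtract (−7x)·D = 21x² − 7x. Remainder: 21x − 13.
Step 8: lead(21x − 13) ÷ lead(D) = 21x ÷ −3x = −7. Subtract (−7)·D = 21x − 7. Remainder: −6.

R(x) = −6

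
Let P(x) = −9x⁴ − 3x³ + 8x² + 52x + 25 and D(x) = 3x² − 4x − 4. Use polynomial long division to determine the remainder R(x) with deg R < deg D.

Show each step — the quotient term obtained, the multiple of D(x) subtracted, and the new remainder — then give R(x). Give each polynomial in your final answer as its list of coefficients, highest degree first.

Step 1: lead(−9x⁴ − 3x³ + 8x² + 52x + 25) ÷ lead(D) = −9x⁴ ÷ 3x² = −3x². Subtract (−3x²)·D = −9x⁴ + 12x³ + 12x². Remainder: −15x³ − 4x² + 52x + 25.
Step 2: lead(−15x³ − 4x² + 52x + 25) ÷ lead(D) = −15x³ ÷ 3x² = −5x. Subtract (−5x)·D = −15x³ + 20x² + 20x. Remainder: −24x² + 32x + 25.
Step 3: lead(−24x² + 32x + 25) ÷ lead(D) = −24x² ÷ 3x² = −8. Subtract (−8)·D = −24x² + 32x + 32. Remainder: −7.

R = [-7]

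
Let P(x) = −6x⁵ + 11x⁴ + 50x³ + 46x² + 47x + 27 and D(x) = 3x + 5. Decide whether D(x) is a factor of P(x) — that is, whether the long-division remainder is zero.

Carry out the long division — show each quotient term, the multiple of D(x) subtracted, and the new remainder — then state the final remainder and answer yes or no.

Step 1: lead(−6x⁵ + 11x⁴ + 50x³ + 46x² + 47x + 27) ÷ lead(D) = −6x⁵ ÷ 3x = −2x⁴. Subtract (−2x⁴)·D = −6x⁵ − 10x⁴. Remainder: 21x⁴ + 50x³ + 46x² + 47x + 27.
Step 2: lead(21x⁴ + 50x³ + 46x² + 47x + 27) ÷ lead(D) = 21x⁴ ÷ 3x = 7x³. Subtract (7x³)·D = 21x⁴ + 35x³. Remainder: 15x³ + 46x² + 47x + 27.
Step 3: lead(15x³ + 46x² + 47x + 27) ÷ lead(D) = 15x³ ÷ 3x = 5x². Subtract (5x²)·D = 15x³ + 25x². Remainder: 21x² + 47x + 27.
Step 4: lead(21x² + 47x + 27) ÷ lead(D) = 21x² ÷ 3x = 7x. Subtract (7x)·D = 21x² + 35x. Remainder: 12x + 27.
Step 5: lead(12x + 27) ÷ lead(D) = 12x ÷ 3x = 4. Subtract (4)·D = 12x + 20. Remainder: 7.

R(x) = 7, so D(x) is not a factor of P(x). no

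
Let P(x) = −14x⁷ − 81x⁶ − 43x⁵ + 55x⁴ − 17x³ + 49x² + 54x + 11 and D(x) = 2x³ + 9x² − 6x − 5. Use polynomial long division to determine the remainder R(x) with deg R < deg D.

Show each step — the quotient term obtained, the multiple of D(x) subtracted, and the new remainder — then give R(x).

Step 1: lead(−14x⁷ − 81x⁶ − 43x⁵ + 55x⁴ − 17x³ + 49x² + 54x + 11) ÷ lead(D) = −14x⁷ ÷ 2x³ = −7x⁴. Subtract (−7x⁴)·D = −14x⁷ − 63x⁶ + 42x⁵ + 35x⁴. Remainder: −18x⁶ − 85x⁵ + 20x⁴ − 17x³ + 49x² + 54x + 11.
Step 2: lead(−18x⁶ − 85x⁵ + 20x⁴ − 17x³ + 49x² + 54x + 11) ÷ lead(D) = −18x⁶ ÷ 2x³ = −9x³. Subtract (−9x³)·D = −18x⁶ − 81x⁵ + 54x⁴ + 45x³. Remainder: −4x⁵ − 34x⁴ − 62x³ + 49x² + 54x + 11.
Step 3: lead(−4x⁵ − 34x⁴ − 62x³ + 49x² + 54x + 11) ÷ lead(D) = −4x⁵ ÷ 2x³ = −2x². Subtract (−2x²)·D = −4x⁵ − 18x⁴ + 12x³ + 10x². Remainder: −16x⁴ − 74x³ + 39x² + 54x + 11.
Step 4: lead(−16x⁴ − 74x³ + 39x² + 54x + 11) ÷ lead(D) = −16x⁴ ÷ 2x³ = −8x. Subtract (−8x)·D = −16x⁴ − 72x³ + 48x² + 40x. Remainder: −2x³ − 9x² + 14x + 11.
Step 5: lead(−2x³ − 9x² + 14x + 11) ÷ lead(D) = −2x³ ÷ 2x³ = −1. Subtract (−1)·D = −2x³ − 9x² + 6x + 5. Remainder: 8x + 6.

R(x) = 8x + 6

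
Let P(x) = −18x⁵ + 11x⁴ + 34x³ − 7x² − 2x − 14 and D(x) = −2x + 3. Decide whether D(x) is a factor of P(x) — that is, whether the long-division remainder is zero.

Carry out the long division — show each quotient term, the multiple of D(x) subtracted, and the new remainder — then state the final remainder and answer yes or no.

R(x) = 1, so D(x) is not a factor of P(x). no

Step 1: lead(−18x⁵ + 11x⁴ + 34x³ − 7x² − 2x − 14) ÷ lead(D) = −18x⁵ ÷ −2x = 9x⁴. Subtract (9x⁴)·D = −18x⁵ + 27x⁴. Remainder: −16x⁴ + 34x³ − 7x² − 2x − 14.
Step 2: lead(−16x⁴ + 34x³ − 7x² − 2x − 14) ÷ lead(D) = −16x⁴ ÷ −2x = 8x³. Subtract (8x³)·D = −16x⁴ + 24x³. Remainder: 10x³ − 7x² − 2x − 14.
Step 3: lead(10x³ − 7x² − 2x − 14) ÷ lead(D) = 10x³ ÷ −2x = −5x². Subtract (−5x²)·D = 10x³ − 15x². Remainder: 8x² − 2x − 14.
Step 4: lead(8x² − 2x − 14) ÷ lead(D) = 8x² ÷ −2x = −4x. Subtract (−4x)·D = 8x² − 12x. Remainder: 10x − 14.
Step 5: lead(10x − 14) ÷ lead(D) = 10x ÷ −2x = −5. Subtract (−5)·D = 10x − 15. Remainder: 1.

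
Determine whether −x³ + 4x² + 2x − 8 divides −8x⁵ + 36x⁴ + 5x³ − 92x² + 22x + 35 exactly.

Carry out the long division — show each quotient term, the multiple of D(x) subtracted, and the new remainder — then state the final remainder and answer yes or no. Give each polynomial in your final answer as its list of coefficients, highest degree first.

Step 1: lead(−8x⁵ + 36x⁴ + 5x³ − 92x² + 22x + 35) ÷ lead(D) = −8x⁵ ÷ −x³ = 8x². Subtract (8x²)·D = −8x⁵ + 32x⁴ + 16x³ − 64x². Remainder: 4x⁴ − 11x³ − 28x² + 22x + 35.
Step 2: lead(4x⁴ − 11x³ − 28x² + 22x + 35) ÷ lead(D) = 4x⁴ ÷ −x³ = −4x. Subtract (−4x)·D = 4x⁴ − 16x³ − 8x² + 32x. Remainder: 5x³ − 20x² − 10x + 35.
Step 3: lead(5x³ − 20x² − 10x + 35) ÷ lead(D) = 5x³ ÷ −x³ = −5. Subtract (−5)·D = 5x³ − 20x² − 10x + 40. Remainder: −5.

R = [-5], so D(x) is not a factor of P(x). no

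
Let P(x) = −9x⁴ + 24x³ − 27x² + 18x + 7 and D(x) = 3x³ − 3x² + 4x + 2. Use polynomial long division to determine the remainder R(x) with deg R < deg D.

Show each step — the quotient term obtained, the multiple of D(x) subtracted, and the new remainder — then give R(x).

Step 1: lead(−9x⁴ + 24x³ − 27x² + 18x + 7) ÷ lead(D) = −9x⁴ ÷ 3x³ = −3x. Subtract (−3x)·D = −9x⁴ + 9x³ − 12x² − 6x. Remainder: 15x³ − 15x² + 24x + 7.
Step 2: lead(15x³ − 15x² + 24x + 7) ÷ lead(D) = 15x³ ÷ 3x³ = 5. Subtract (5)·D = 15x³ − 15x² + 20x + 10. Remainder: 4x − 3.

R(x) = 4x − 3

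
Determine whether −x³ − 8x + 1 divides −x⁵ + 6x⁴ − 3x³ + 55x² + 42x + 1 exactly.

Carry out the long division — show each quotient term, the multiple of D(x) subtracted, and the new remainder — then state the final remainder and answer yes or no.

R(x) = 6x² + 8x + 6, so D(x) is not a factor of P(x). no

Step 1: lead(−x⁵ + 6x⁴ − 3x³ + 55x² + 42x + 1) ÷ lead(D) = −x⁵ ÷ −x³ = x². Subtract (x²)·D = −x⁵ − 8x³ + x². Remainder: 6x⁴ + 5x³ + 54x² + 42x + 1.
Step 2: lead(6x⁴ + 5x³ + 54x² + 42x + 1) ÷ lead(D) = 6x⁴ ÷ −x³ = −6x. Subtract (−6x)·D = 6x⁴ + 48x² − 6x. Remainder: 5x³ + 6x² + 48x + 1.
Step 3: lead(5x³ + 6x² + 48x + 1) ÷ lead(D) = 5x³ ÷ −x³ = −5. Subtract (−5)·D = 5x³ + 40x − 5. Remainder: 6x² + 8x + 6.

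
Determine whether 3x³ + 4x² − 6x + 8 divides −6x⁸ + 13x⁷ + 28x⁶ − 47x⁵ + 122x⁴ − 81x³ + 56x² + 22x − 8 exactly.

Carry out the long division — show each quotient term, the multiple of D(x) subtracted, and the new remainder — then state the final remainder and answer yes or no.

Step 1: lead(−6x⁸ + 13x⁷ + 28x⁶ − 47x⁵ + 122x⁴ − 81x³ + 56x² + 22x − 8) ÷ lead(D) = −6x⁸ ÷ 3x³ = −2x⁵. Subtract (−2x⁵)·D = −6x⁸ − 8x⁷ + 12x⁶ − 16x⁵. Remainder: 21x⁷ + 16x⁶ − 31x⁵ + 122x⁴ − 81x³ + 56x² + 22x − 8.
Step 2: lead(21x⁷ + 16x⁶ − 31x⁵ + 122x⁴ − 81x³ + 56x² + 22x − 8) ÷ lead(D) = 21x⁷ ÷ 3x³ = 7x⁴. Subtract (7x⁴)·D = 21x⁷ + 28x⁶ − 42x⁵ + 56x⁴. Remainder: −12x⁶ + 11x⁵ + 66x⁴ − 81x³ + 56x² + 22x − 8.
Step 3: lead(−12x⁶ + 11x⁵ + 66x⁴ − 81x³ + 56x² + 22x − 8) ÷ lead(D) = −12x⁶ ÷ 3x³ = −4x³. Subtract (−4x³)·D = −12x⁶ − 16x⁵ + 24x⁴ − 32x³. Remainder: 27x⁵ + 42x⁴ − 49x³ + 56x² + 22x − 8.
Step 4: lead(27x⁵ + 42x⁴ − 49x³ + 56x² + 22x − 8) ÷ lead(D) = 27x⁵ ÷ 3x³ = 9x². Subtract (9x²)·D = 27x⁵ + 36x⁴ − 54x³ + 72x². Remainder: 6x⁴ + 5x³ − 16x² + 22x − 8.
Step 5: lead(6x⁴ + 5x³ − 16x² + 22x − 8) ÷ lead(D) = 6x⁴ ÷ 3x³ = 2x. Subtract (2x)·D = 6x⁴ + 8x³ − 12x² + 16x. Remainder: −3x³ − 4x² + 6x − 8.
Step 6: lead(−3x³ − 4x² + 6x − 8) ÷ lead(D) = −3x³ ÷ 3x³ = −1. Subtract (−1)·D = −3x³ − 4x² + 6x − 8. Remainder: 0.

R(x) = 0, so D(x) is a factor of P(x). yes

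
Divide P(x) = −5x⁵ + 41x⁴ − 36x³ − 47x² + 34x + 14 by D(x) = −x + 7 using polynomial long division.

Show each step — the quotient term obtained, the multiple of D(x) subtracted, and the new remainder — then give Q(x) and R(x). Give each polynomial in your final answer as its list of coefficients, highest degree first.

Q = [5, -6, -6, 5, 1]; R = [7]

Step 1: lead(−5x⁵ + 41x⁴ − 36x³ − 47x² + 34x + 14) ÷ lead(D) = −5x⁵ ÷ −x = 5x⁴. Subtract (5x⁴)·D = −5x⁵ + 35x⁴. Remainder: 6x⁴ − 36x³ − 47x² + 34x + 14.
Step 2: lead(6x⁴ − 36x³ − 47x² + 34x + 14) ÷ lead(D) = 6x⁴ ÷ −x = −6x³. Subtract (−6x³)·D = 6x⁴ − 42x³. Remainder: 6x³ − 47x² + 34x + 14.
Step 3: lead(6x³ − 47x² + 34x + 14) ÷ lead(D) = 6x³ ÷ −x = −6x². Subtract (−6x²)·D = 6x³ − 42x². Remainder: −5x² + 34x + 14.
Step 4: lead(−5x² + 34x + 14) ÷ lead(D) = −5x² ÷ −x = 5x. Subtract (5x)·D = −5x² + 35x. Remainder: −x + 14.
Step 5: lead(−x + 14) ÷ lead(D) = −x ÷ −x = 1. Subtract (1)·D = −x + 7. Remainder: 7.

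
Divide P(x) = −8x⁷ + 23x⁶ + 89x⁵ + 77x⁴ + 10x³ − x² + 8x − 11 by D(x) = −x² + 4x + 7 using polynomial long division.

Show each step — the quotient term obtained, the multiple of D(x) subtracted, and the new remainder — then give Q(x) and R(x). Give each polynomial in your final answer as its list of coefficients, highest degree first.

Q = [8, 9, 3, -2, 3, -1]; R = [-9, -4]

Step 1: lead(−8x⁷ + 23x⁶ + 89x⁵ + 77x⁴ + 10x³ − x² + 8x − 11) ÷ lead(D) = −8x⁷ ÷ −x² = 8x⁵. Subtract (8x⁵)·D = −8x⁷ + 32x⁶ + 56x⁵. Remainder: −9x⁶ + 33x⁵ + 77x⁴ + 10x³ − x² + 8x − 11.
Step 2: lead(−9x⁶ + 33x⁵ + 77x⁴ + 10x³ − x² + 8x − 11) ÷ lead(D) = −9x⁶ ÷ −x² = 9x⁴. Subtract (9x⁴)·D = −9x⁶ + 36x⁵ + 63x⁴. Remainder: −3x⁵ + 14x⁴ + 10x³ − x² + 8x − 11.
Step 3: lead(−3x⁵ + 14x⁴ + 10x³ − x² + 8x − 11) ÷ lead(D) = −3x⁵ ÷ −x² = 3x³. Subtract (3x³)·D = −3x⁵ + 12x⁴ + 21x³. Remainder: 2x⁴ − 11x³ − x² + 8x − 11.
Step 4: lead(2x⁴ − 11x³ − x² + 8x − 11) ÷ lead(D) = 2x⁴ ÷ −x² = −2x². Subtract (−2x²)·D = 2x⁴ − 8x³ − 14x². Remainder: −3x³ + 13x² + 8x − 11.
Step 5: lead(−3x³ + 13x² + 8x − 11) ÷ lead(D) = −3x³ ÷ −x² = 3x. Subtract (3x)·D = −3x³ + 12x² + 21x. Remainder: x² − 13x − 11.
Step 6: lead(x² − 13x − 11) ÷ lead(D) = x² ÷ −x² = −1. Subtract (−1)·D = x² − 4x − 7. Remainder: −9x − 4.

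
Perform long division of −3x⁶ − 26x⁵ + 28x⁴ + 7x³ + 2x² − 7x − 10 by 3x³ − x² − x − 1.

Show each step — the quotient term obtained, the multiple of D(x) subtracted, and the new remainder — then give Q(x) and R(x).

Q(x) = −x³ − 9x² + 6x + 1; R(x) = −9

Step 1: lead(−3x⁶ − 26x⁵ + 28x⁴ + 7x³ + 2x² − 7x − 10) ÷ lead(D) = −3x⁶ ÷ 3x³ = −x³. Subtract (−x³)·D = −3x⁶ + x⁵ + x⁴ + x³. Remainder: −27x⁵ + 27x⁴ + 6x³ + 2x² − 7x − 10.
Step 2: lead(−27x⁵ + 27x⁴ + 6x³ + 2x² − 7x − 10) ÷ lead(D) = −27x⁵ ÷ 3x³ = −9x². Subtract (−9x²)·D = −27x⁵ + 9x⁴ + 9x³ + 9x². Remainder: 18x⁴ − 3x³ − 7x² − 7x − 10.
Step 3: lead(18x⁴ − 3x³ − 7x² − 7x − 10) ÷ lead(D) = 18x⁴ ÷ 3x³ = 6x. Subtract (6x)·D = 18x⁴ − 6x³ − 6x² − 6x. Remainder: 3x³ − x² − x − 10.
Step 4: lead(3x³ − x² − x − 10) ÷ lead(D) = 3x³ ÷ 3x³ = 1. Subtract (1)·D = 3x³ − x² − x − 1. Remainder: −9.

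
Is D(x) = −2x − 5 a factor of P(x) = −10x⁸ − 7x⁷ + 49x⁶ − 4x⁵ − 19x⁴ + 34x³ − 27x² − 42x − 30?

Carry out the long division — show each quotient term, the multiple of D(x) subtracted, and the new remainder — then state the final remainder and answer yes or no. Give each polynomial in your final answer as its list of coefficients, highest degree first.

R = [0], so D(x) is a factor of P(x). yes

Step 1: lead(−10x⁸ − 7x⁷ + 49x⁶ − 4x⁵ − 19x⁴ + 34x³ − 27x² − 42x − 30) ÷ lead(D) = −10x⁸ ÷ −2x = 5x⁷. Subtract (5x⁷)·D = −10x⁸ − 25x⁷. Remainder: 18x⁷ + 49x⁶ − 4x⁵ − 19x⁴ + 34x³ − 27x² − 42x − 30.
Step 2: lead(18x⁷ + 49x⁶ − 4x⁵ − 19x⁴ + 34x³ − 27x² − 42x − 30) ÷ lead(D) = 18x⁷ ÷ −2x = −9x⁶. Subtract (−9x⁶)·D = 18x⁷ + 45x⁶. Remainder: 4x⁶ − 4x⁵ − 19x⁴ + 34x³ − 27x² − 42x − 30.
Step 3: lead(4x⁶ − 4x⁵ − 19x⁴ + 34x³ − 27x² − 42x − 30) ÷ lead(D) = 4x⁶ ÷ −2x = −2x⁵. Subtract (−2x⁵)·D = 4x⁶ + 10x⁵. Remainder: −14x⁵ − 19x⁴ + 34x³ − 27x² − 42x − 30.
Step 4: lead(−14x⁵ − 19x⁴ + 34x³ − 27x² − 42x − 30) ÷ lead(D) = −14x⁵ ÷ −2x = 7x⁴. Subtract (7x⁴)·D = −14x⁵ − 35x⁴. Remainder: 16x⁴ + 34x³ − 27x² − 42x − 30.
Step 5: lead(16x⁴ + 34x³ − 27x² − 42x − 30) ÷ lead(D) = 16x⁴ ÷ −2x = −8x³. Subtract (−8x³)·D = 16x⁴ + 40x³. Remainder: −6x³ − 27x² − 42x − 30.
Step 6: lead(−6x³ − 27x² − 42x − 30) ÷ lead(D) = −6x³ ÷ −2x = 3x². Subtract (3x²)·D = −6x³ − 15x². Remainder: −12x² − 42x − 30.
Step 7: lead(−12x² − 42x − 30) ÷ lead(D) = −12x² ÷ −2x = 6x. Subtract (6x)·D = −12x² − 30x. Remainder: −12x − 30.
Step 8: lead(−12x − 30) ÷ lead(D) = −12x ÷ −2x = 6. Subtract (6)·D = −12x − 30. Remainder: 0.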